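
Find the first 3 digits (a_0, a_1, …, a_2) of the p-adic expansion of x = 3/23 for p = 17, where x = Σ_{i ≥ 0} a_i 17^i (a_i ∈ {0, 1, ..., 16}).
(a_0, …, a_2) = (9, 15, 5)

v_17(3/23) = 0 (numerator and denominator both coprime to 17), so x ∈ ℤ_17^×. Compute digits iteratively via a_i = x_i mod 17, x_{i+1} = (x_i − a_i)/17, with x_0 = x:
  x_0 = 3/23;  a_0 = 9;  x_1 = (x_0 − 9)/17 = -12/23
  x_1 = -12/23;  a_1 = 15;  x_2 = (x_1 − 15)/17 = -21/23
  x_2 = -21/23;  a_2 = 5;  x_3 = (x_2 − 5)/17 = -8/23
Digits: (9, 15, 5).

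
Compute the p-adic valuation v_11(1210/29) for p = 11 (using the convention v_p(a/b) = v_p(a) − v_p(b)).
v_11(1210/29) = 2

Factor powers of 11 from the numerator and denominator of the reduced fraction: 1210 = 11^2 · 10 and 29 = 11^0 · 29. Apply v_p(a/b) = v_p(a) − v_p(b): v_11(1210/29) = 2 − 0 = 2.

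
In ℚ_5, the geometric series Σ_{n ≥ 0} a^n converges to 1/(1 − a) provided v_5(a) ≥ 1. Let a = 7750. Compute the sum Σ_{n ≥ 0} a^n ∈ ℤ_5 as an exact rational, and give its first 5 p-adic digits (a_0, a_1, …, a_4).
Σ a^n = 1/(1 − a) = -1/7749;  first 5 digits = (1, 0, 0, 2, 2)

v_5(a) = 3 ≥ 1, so the series converges in ℤ_5 to 1/(1 − a) = 1/(1 − 7750) = -1/7749. Expand this rational in ℤ_5: compute digits iteratively via d_i = x_i mod 5, x_{i+1} = (x_i − d_i)/5. The first 5 digits are (1, 0, 0, 2, 2).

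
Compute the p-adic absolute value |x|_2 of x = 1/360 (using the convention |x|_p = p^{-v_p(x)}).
|1/360|_2 = 8

Step 1 — compute v_2(x) by factoring powers of 2 out of the numerator and denominator: v_2(1/360) = -3. Step 2 — apply |x|_p = p^{-v_p(x)} = 2^{3} = 8.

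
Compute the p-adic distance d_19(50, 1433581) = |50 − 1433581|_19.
d_19(50, 1433581) = 1/130321

Step 1 — x − y = 50 − 1433581 = -1433531. Step 2 — v_19(-1433531) = 4 (factor: -1433531 = −(19^4 · 11); the sign does not affect v_p). Step 3 — |x − y|_19 = 19^{-4} = 1/130321.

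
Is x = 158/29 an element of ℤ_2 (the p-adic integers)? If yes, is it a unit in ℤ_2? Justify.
x ∈ ℤ_2 but not a unit; v_2(x) = 1 > 0

ℤ_2 = {x ∈ ℚ_2 : v_2(x) ≥ 0} and ℤ_2^× = {x ∈ ℤ_2 : v_2(x) = 0}. Here v_2(158/29) = v_2(num) − v_2(den) = 1; compare against these criteria.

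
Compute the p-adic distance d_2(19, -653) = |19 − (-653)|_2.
d_2(19, -653) = 1/32

Step 1 — x − y = 19 − (-653) = 672. Step 2 — v_2(672) = 5 (factor: 672 = (2^5 · 21); the sign does not affect v_p). Step 3 — |x − y|_2 = 2^{-5} = 1/32.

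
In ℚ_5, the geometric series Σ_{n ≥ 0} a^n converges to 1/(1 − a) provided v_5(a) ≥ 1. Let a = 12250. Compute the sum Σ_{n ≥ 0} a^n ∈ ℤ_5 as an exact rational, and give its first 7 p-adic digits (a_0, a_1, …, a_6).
Σ a^n = 1/(1 − a) = -1/12249;  first 7 digits = (1, 0, 0, 3, 4, 3, 4)

v_5(a) = 3 ≥ 1, so the series converges in ℤ_5 to 1/(1 − a) = 1/(1 − 12250) = -1/12249. Expand this rational in ℤ_5: compute digits iteratively via d_i = x_i mod 5, x_{i+1} = (x_i − d_i)/5. The first 7 digits are (1, 0, 0, 3, 4, 3, 4).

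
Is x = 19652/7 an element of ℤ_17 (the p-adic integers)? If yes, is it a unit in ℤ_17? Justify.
x ∈ ℤ_17 but not a unit; v_17(x) = 3 > 0

ℤ_17 = {x ∈ ℚ_17 : v_17(x) ≥ 0} and ℤ_17^× = {x ∈ ℤ_17 : v_17(x) = 0}. Here v_17(19652/7) = v_17(num) − v_17(den) = 3; compare against these criteria.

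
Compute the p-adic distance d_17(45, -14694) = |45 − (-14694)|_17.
d_17(45, -14694) = 1/4913

Step 1 — x − y = 45 − (-14694) = 14739. Step 2 — v_17(14739) = 3 (factor: 14739 = (17^3 · 3); the sign does not affect v_p). Step 3 — |x − y|_17 = 17^{-3} = 1/4913.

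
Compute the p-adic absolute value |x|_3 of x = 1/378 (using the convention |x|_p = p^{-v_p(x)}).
|1/378|_3 = 27

Step 1 — compute v_3(x) by factoring powers of 3 out of the numerator and denominator: v_3(1/378) = -3. Step 2 — apply |x|_p = p^{-v_p(x)} = 3^{3} = 27.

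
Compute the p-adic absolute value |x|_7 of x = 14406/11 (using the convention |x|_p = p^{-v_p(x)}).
|14406/11|_7 = 1/2401

Step 1 — compute v_7(x) by factoring powers of 7 out of the numerator and denominator: v_7(14406/11) = 4. Step 2 — apply |x|_p = p^{-v_p(x)} = 7^{-4} = 1/2401.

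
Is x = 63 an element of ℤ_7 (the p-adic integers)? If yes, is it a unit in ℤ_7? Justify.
x ∈ ℤ_7 but not a unit; v_7(x) = 1 > 0

ℤ_7 = {x ∈ ℚ_7 : v_7(x) ≥ 0} and ℤ_7^× = {x ∈ ℤ_7 : v_7(x) = 0}. Here v_7(63) = v_7(num) − v_7(den) = 1; compare against these criteria.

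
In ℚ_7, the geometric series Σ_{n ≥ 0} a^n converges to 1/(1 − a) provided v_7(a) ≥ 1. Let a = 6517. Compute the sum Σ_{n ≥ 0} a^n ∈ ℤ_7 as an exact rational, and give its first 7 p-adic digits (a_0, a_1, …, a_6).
Σ a^n = 1/(1 − a) = -1/6516;  first 7 digits = (1, 0, 0, 5, 2, 0, 4)

v_7(a) = 3 ≥ 1, so the series converges in ℤ_7 to 1/(1 − a) = 1/(1 − 6517) = -1/6516. Expand this rational in ℤ_7: compute digits iteratively via d_i = x_i mod 7, x_{i+1} = (x_i − d_i)/7. The first 7 digits are (1, 0, 0, 5, 2, 0, 4).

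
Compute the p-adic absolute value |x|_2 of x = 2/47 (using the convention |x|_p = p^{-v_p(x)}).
|2/47|_2 = 1/2

Step 1 — compute v_2(x) by factoring powers of 2 out of the numerator and denominator: v_2(2/47) = 1. Step 2 — apply |x|_p = p^{-v_p(x)} = 2^{-1} = 1/2.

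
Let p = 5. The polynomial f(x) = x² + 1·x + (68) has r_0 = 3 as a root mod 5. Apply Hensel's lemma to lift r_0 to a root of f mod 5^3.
r_2 = 13 (mod 125)

Hensel: r_{i+1} = r_i − f(r_i)·(f′(r_i))^{-1} mod 5^{i+2}, f′(x) = 2x + 1. Iterate:
  r_0 = 3 (mod 5)
  r_1 = 13 (mod 25)
  r_2 = 13 (mod 125)
Final: r = 13 satisfies f(r) ≡ 0 mod 5^3.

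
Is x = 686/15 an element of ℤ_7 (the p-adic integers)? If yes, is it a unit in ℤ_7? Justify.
x ∈ ℤ_7 but not a unit; v_7(x) = 3 > 0

ℤ_7 = {x ∈ ℚ_7 : v_7(x) ≥ 0} and ℤ_7^× = {x ∈ ℤ_7 : v_7(x) = 0}. Here v_7(686/15) = v_7(num) − v_7(den) = 3; compare against these criteria.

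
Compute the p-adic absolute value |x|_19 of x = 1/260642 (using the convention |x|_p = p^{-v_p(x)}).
|1/260642|_19 = 130321

Step 1 — compute v_19(x) by factoring powers of 19 out of the numerator and denominator: v_19(1/260642) = -4. Step 2 — apply |x|_p = p^{-v_p(x)} = 19^{4} = 130321.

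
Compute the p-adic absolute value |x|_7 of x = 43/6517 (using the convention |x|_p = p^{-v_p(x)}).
|43/6517|_7 = 343

Step 1 — compute v_7(x) by factoring powers of 7 out of the numerator and denominator: v_7(43/6517) = -3. Step 2 — apply |x|_p = p^{-v_p(x)} = 7^{3} = 343.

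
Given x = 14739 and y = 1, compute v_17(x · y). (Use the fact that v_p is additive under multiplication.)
v_17(14739) = 3

v_p(x) = 3 (factor: 14739 = 17^3 · 3); v_p(y) = 0 (factor: 1 = 17^0 · 1). Additivity: v_p(xy) = v_p(x) + v_p(y) = 3 + 0 = 3. (Direct check: xy = 14739 = 17^3 · (3).)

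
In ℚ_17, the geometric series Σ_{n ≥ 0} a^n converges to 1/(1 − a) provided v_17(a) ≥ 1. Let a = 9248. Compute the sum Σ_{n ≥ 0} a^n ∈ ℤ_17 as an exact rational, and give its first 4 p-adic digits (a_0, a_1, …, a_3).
Σ a^n = 1/(1 − a) = -1/9247;  first 4 digits = (1, 0, 15, 1)

v_17(a) = 2 ≥ 1, so the series converges in ℤ_17 to 1/(1 − a) = 1/(1 − 9248) = -1/9247. Expand this rational in ℤ_17: compute digits iteratively via d_i = x_i mod 17, x_{i+1} = (x_i − d_i)/17. The first 4 digits are (1, 0, 15, 1).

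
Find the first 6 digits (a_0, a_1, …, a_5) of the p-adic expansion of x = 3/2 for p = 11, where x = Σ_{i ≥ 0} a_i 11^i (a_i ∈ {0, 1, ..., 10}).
(a_0, …, a_5) = (7, 5, 5, 5, 5, 5)

v_11(3/2) = 0 (numerator and denominator both coprime to 11), so x ∈ ℤ_11^×. Compute digits iteratively via a_i = x_i mod 11, x_{i+1} = (x_i − a_i)/11, with x_0 = x:
  x_0 = 3/2;  a_0 = 7;  x_1 = (x_0 − 7)/11 = -1/2
  x_1 = -1/2;  a_1 = 5;  x_2 = (x_1 − 5)/11 = -1/2
  x_2 = -1/2;  a_2 = 5;  x_3 = (x_2 − 5)/11 = -1/2
  x_3 = -1/2;  a_3 = 5;  x_4 = (x_3 − 5)/11 = -1/2
  x_4 = -1/2;  a_4 = 5;  x_5 = (x_4 − 5)/11 = -1/2
  x_5 = -1/2;  a_5 = 5;  x_6 = (x_5 − 5)/11 = -1/2
Digits: (7, 5, 5, 5, 5, 5).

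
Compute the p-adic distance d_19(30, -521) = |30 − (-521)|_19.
d_19(30, -521) = 1/19

Step 1 — x − y = 30 − (-521) = 551. Step 2 — v_19(551) = 1 (factor: 551 = (19^1 · 29); the sign does not affect v_p). Step 3 — |x − y|_19 = 19^{-1} = 1/19.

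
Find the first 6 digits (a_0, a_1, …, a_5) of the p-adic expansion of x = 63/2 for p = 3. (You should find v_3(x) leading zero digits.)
(a_0, …, a_5) = (0, 0, 2, 2, 1, 1)

v_3(63/2) = 2, so a_0 = ... = a_1 = 0. Factor out: x = 3^2 · u with u = 7/2 a unit in ℤ_3. Expand u iteratively via a_{v+i} = u_i mod 3, u_{i+1} = (u_i − a_{v+i})/3:
  u_0 = 7/2;  a_2 = 2;  u_1 = (u_0 − 2)/3 = 1/2
  u_1 = 1/2;  a_3 = 2;  u_2 = (u_1 − 2)/3 = -1/2
  u_2 = -1/2;  a_4 = 1;  u_3 = (u_2 − 1)/3 = -1/2
  u_3 = -1/2;  a_5 = 1;  u_4 = (u_3 − 1)/3 = -1/2
Digits: (0, 0, 2, 2, 1, 1).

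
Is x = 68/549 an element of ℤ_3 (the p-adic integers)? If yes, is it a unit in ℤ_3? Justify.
x ∉ ℤ_3 (v_3(x) = -2 < 0)

ℤ_3 = {x ∈ ℚ_3 : v_3(x) ≥ 0} and ℤ_3^× = {x ∈ ℤ_3 : v_3(x) = 0}. Here v_3(68/549) = v_3(num) − v_3(den) = -2; compare against these criteria.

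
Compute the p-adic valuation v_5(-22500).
v_5(-22500) = 4

v_5(n) is the largest exponent k such that 5^k divides n. Factor out: -22500 = -5^4 · 36. (Sign doesn't affect v_p.) So v_5(-22500) = 4.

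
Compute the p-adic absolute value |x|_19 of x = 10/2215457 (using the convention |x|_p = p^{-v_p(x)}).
|10/2215457|_19 = 130321

Step 1 — compute v_19(x) by factoring powers of 19 out of the numerator and denominator: v_19(10/2215457) = -4. Step 2 — apply |x|_p = p^{-v_p(x)} = 19^{4} = 130321.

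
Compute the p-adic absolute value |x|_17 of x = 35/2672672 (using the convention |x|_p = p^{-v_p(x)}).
|35/2672672|_17 = 83521

Step 1 — compute v_17(x) by factoring powers of 17 out of the numerator and denominator: v_17(35/2672672) = -4. Step 2 — apply |x|_p = p^{-v_p(x)} = 17^{4} = 83521.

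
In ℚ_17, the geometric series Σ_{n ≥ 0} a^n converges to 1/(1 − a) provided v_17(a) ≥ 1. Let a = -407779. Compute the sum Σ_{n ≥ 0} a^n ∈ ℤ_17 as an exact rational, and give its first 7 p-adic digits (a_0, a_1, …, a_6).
Σ a^n = 1/(1 − a) = 1/407780;  first 7 digits = (1, 0, 0, 2, 12, 16, 3)

v_17(a) = 3 ≥ 1, so the series converges in ℤ_17 to 1/(1 − a) = 1/(1 − (-407779)) = 1/407780. Expand this rational in ℤ_17: compute digits iteratively via d_i = x_i mod 17, x_{i+1} = (x_i − d_i)/17. The first 7 digits are (1, 0, 0, 2, 12, 16, 3).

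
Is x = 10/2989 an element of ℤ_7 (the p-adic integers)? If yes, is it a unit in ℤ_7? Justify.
x ∉ ℤ_7 (v_7(x) = -2 < 0)

ℤ_7 = {x ∈ ℚ_7 : v_7(x) ≥ 0} and ℤ_7^× = {x ∈ ℤ_7 : v_7(x) = 0}. Here v_7(10/2989) = v_7(num) − v_7(den) = -2; compare against these criteria.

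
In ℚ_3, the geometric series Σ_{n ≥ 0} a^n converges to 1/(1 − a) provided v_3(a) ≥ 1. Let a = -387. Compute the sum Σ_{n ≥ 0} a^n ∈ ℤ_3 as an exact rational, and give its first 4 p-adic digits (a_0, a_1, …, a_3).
Σ a^n = 1/(1 − a) = 1/388;  first 4 digits = (1, 0, 2, 0)

v_3(a) = 2 ≥ 1, so the series converges in ℤ_3 to 1/(1 − a) = 1/(1 − (-387)) = 1/388. Expand this rational in ℤ_3: compute digits iteratively via d_i = x_i mod 3, x_{i+1} = (x_i − d_i)/3. The first 4 digits are (1, 0, 2, 0).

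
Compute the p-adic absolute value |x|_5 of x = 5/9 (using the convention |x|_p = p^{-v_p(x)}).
|5/9|_5 = 1/5

Step 1 — compute v_5(x) by factoring powers of 5 out of the numerator and denominator: v_5(5/9) = 1. Step 2 — apply |x|_p = p^{-v_p(x)} = 5^{-1} = 1/5.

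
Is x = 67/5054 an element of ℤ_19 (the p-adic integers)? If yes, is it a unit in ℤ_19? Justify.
x ∉ ℤ_19 (v_19(x) = -2 < 0)

ℤ_19 = {x ∈ ℚ_19 : v_19(x) ≥ 0} and ℤ_19^× = {x ∈ ℤ_19 : v_19(x) = 0}. Here v_19(67/5054) = v_19(num) − v_19(den) = -2; compare against these criteria.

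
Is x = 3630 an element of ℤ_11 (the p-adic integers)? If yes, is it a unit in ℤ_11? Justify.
x ∈ ℤ_11 but not a unit; v_11(x) = 2 > 0

ℤ_11 = {x ∈ ℚ_11 : v_11(x) ≥ 0} and ℤ_11^× = {x ∈ ℤ_11 : v_11(x) = 0}. Here v_11(3630) = v_11(num) − v_11(den) = 2; compare against these criteria.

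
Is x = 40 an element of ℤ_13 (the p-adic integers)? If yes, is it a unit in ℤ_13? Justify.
x ∈ ℤ_13^× (unit); v_13(x) = 0

ℤ_13 = {x ∈ ℚ_13 : v_13(x) ≥ 0} and ℤ_13^× = {x ∈ ℤ_13 : v_13(x) = 0}. Here v_13(40) = v_13(num) − v_13(den) = 0; compare against these criteria.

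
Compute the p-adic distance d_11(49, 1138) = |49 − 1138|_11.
d_11(49, 1138) = 1/121

Step 1 — x − y = 49 − 1138 = -1089. Step 2 — v_11(-1089) = 2 (factor: -1089 = −(11^2 · 9); the sign does not affect v_p). Step 3 — |x − y|_11 = 11^{-2} = 1/121.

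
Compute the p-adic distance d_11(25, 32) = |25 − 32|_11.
d_11(25, 32) = 1

Step 1 — x − y = 25 − 32 = -7. Step 2 — v_11(-7) = 0 (factor: -7 = −(11^0 · 7); the sign does not affect v_p). Step 3 — |x − y|_11 = 11^{0} = 1.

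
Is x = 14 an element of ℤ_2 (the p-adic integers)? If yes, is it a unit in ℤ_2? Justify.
x ∈ ℤ_2 but not a unit; v_2(x) = 1 > 0

ℤ_2 = {x ∈ ℚ_2 : v_2(x) ≥ 0} and ℤ_2^× = {x ∈ ℤ_2 : v_2(x) = 0}. Here v_2(14) = v_2(num) − v_2(den) = 1; compare against these criteria.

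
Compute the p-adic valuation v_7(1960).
v_7(1960) = 2

v_7(n) is the largest exponent k such that 7^k divides n. Factor out: 1960 = 7^2 · 40. (Sign doesn't affect v_p.) So v_7(1960) = 2.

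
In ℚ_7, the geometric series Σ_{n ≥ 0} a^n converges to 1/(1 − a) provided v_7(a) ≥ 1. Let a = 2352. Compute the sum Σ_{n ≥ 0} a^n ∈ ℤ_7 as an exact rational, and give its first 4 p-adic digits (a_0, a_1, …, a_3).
Σ a^n = 1/(1 − a) = -1/2351;  first 4 digits = (1, 0, 6, 6)

v_7(a) = 2 ≥ 1, so the series converges in ℤ_7 to 1/(1 − a) = 1/(1 − 2352) = -1/2351. Expand this rational in ℤ_7: compute digits iteratively via d_i = x_i mod 7, x_{i+1} = (x_i − d_i)/7. The first 4 digits are (1, 0, 6, 6).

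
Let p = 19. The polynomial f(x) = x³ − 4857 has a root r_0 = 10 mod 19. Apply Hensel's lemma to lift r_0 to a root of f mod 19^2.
r_1 = 219 (mod 361)

Hensel: r_{i+1} = r_i − f(r_i)/f′(r_i) mod 19^{i+2}, where f′(x) = 3x². Iterate:
  r_0 = 10 (mod 19)
  r_1 = 219 (mod 361)
Final: r = 219 with f(r) ≡ 0 mod 19^2.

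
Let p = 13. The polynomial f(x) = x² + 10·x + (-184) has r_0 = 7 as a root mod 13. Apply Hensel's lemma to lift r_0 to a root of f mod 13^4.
r_3 = 14086 (mod 28561)

Hensel: r_{i+1} = r_i − f(r_i)·(f′(r_i))^{-1} mod 13^{i+2}, f′(x) = 2x + 10. Iterate:
  r_0 = 7 (mod 13)
  r_1 = 59 (mod 169)
  r_2 = 904 (mod 2197)
  r_3 = 14086 (mod 28561)
Final: r = 14086 satisfies f(r) ≡ 0 mod 13^4.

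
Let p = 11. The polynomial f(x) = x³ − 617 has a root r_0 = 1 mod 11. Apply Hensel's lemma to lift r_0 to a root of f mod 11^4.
r_3 = 4038 (mod 14641)

Hensel: r_{i+1} = r_i − f(r_i)/f′(r_i) mod 11^{i+2}, where f′(x) = 3x². Iterate:
  r_0 = 1 (mod 11)
  r_1 = 45 (mod 121)
  r_2 = 45 (mod 1331)
  r_3 = 4038 (mod 14641)
Final: r = 4038 with f(r) ≡ 0 mod 11^4.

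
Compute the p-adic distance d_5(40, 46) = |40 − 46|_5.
d_5(40, 46) = 1

Step 1 — x − y = 40 − 46 = -6. Step 2 — v_5(-6) = 0 (factor: -6 = −(5^0 · 6); the sign does not affect v_p). Step 3 — |x − y|_5 = 5^{0} = 1.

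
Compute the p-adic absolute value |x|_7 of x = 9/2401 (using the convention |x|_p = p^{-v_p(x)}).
|9/2401|_7 = 2401

Step 1 — compute v_7(x) by factoring powers of 7 out of the numerator and denominator: v_7(9/2401) = -4. Step 2 — apply |x|_p = p^{-v_p(x)} = 7^{4} = 2401.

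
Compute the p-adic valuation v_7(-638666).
v_7(-638666) = 5

v_7(n) is the largest exponent k such that 7^k divides n. Factor out: -638666 = -7^5 · 38. (Sign doesn't affect v_p.) So v_7(-638666) = 5.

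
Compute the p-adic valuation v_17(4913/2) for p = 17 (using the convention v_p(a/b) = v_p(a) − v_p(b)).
v_17(4913/2) = 3

Factor powers of 17 from the numerator and denominator of the reduced fraction: 4913 = 17^3 · 1 and 2 = 17^0 · 2. Apply v_p(a/b) = v_p(a) − v_p(b): v_17(4913/2) = 3 − 0 = 3.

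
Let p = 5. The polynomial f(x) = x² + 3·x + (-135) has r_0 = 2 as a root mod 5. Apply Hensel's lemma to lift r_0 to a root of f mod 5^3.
r_2 = 2 (mod 125)

Hensel: r_{i+1} = r_i − f(r_i)·(f′(r_i))^{-1} mod 5^{i+2}, f′(x) = 2x + 3. Iterate:
  r_0 = 2 (mod 5)
  r_1 = 2 (mod 25)
  r_2 = 2 (mod 125)
Final: r = 2 satisfies f(r) ≡ 0 mod 5^3.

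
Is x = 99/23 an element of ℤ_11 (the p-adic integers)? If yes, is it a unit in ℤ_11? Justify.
x ∈ ℤ_11 but not a unit; v_11(x) = 1 > 0

ℤ_11 = {x ∈ ℚ_11 : v_11(x) ≥ 0} and ℤ_11^× = {x ∈ ℤ_11 : v_11(x) = 0}. Here v_11(99/23) = v_11(num) − v_11(den) = 1; compare against these criteria.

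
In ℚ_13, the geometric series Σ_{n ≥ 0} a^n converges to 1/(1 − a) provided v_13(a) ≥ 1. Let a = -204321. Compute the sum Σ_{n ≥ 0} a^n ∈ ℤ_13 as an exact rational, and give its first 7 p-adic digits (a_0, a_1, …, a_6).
Σ a^n = 1/(1 − a) = 1/204322;  first 7 digits = (1, 0, 0, 11, 5, 12, 3)

v_13(a) = 3 ≥ 1, so the series converges in ℤ_13 to 1/(1 − a) = 1/(1 − (-204321)) = 1/204322. Expand this rational in ℤ_13: compute digits iteratively via d_i = x_i mod 13, x_{i+1} = (x_i − d_i)/13. The first 7 digits are (1, 0, 0, 11, 5, 12, 3).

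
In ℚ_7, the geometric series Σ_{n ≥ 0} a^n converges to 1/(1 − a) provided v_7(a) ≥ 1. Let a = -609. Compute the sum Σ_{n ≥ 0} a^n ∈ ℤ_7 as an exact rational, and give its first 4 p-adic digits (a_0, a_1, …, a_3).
Σ a^n = 1/(1 − a) = 1/610;  first 4 digits = (1, 4, 3, 2)

v_7(a) = 1 ≥ 1, so the series converges in ℤ_7 to 1/(1 − a) = 1/(1 − (-609)) = 1/610. Expand this rational in ℤ_7: compute digits iteratively via d_i = x_i mod 7, x_{i+1} = (x_i − d_i)/7. The first 4 digits are (1, 4, 3, 2).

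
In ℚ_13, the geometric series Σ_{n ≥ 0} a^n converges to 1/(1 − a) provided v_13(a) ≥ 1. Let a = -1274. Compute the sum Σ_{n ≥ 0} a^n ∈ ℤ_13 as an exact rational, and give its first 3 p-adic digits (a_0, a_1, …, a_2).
Σ a^n = 1/(1 − a) = 1/1275;  first 3 digits = (1, 6, 2)

v_13(a) = 1 ≥ 1, so the series converges in ℤ_13 to 1/(1 − a) = 1/(1 − (-1274)) = 1/1275. Expand this rational in ℤ_13: compute digits iteratively via d_i = x_i mod 13, x_{i+1} = (x_i − d_i)/13. The first 3 digits are (1, 6, 2).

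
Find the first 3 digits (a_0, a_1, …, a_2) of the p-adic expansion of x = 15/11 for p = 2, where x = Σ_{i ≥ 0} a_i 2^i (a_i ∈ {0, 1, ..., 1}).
(a_0, …, a_2) = (1, 0, 1)

v_2(15/11) = 0 (numerator and denominator both coprime to 2), so x ∈ ℤ_2^×. Compute digits iteratively via a_i = x_i mod 2, x_{i+1} = (x_i − a_i)/2, with x_0 = x:
  x_0 = 15/11;  a_0 = 1;  x_1 = (x_0 − 1)/2 = 2/11
  x_1 = 2/11;  a_1 = 0;  x_2 = (x_1 − 0)/2 = 1/11
  x_2 = 1/11;  a_2 = 1;  x_3 = (x_2 − 1)/2 = -5/11
Digits: (1, 0, 1).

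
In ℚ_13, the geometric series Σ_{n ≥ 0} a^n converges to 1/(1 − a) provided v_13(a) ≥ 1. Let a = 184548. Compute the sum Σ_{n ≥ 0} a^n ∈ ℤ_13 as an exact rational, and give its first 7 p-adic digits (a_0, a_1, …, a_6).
Σ a^n = 1/(1 − a) = -1/184547;  first 7 digits = (1, 0, 0, 6, 6, 0, 10)

v_13(a) = 3 ≥ 1, so the series converges in ℤ_13 to 1/(1 − a) = 1/(1 − 184548) = -1/184547. Expand this rational in ℤ_13: compute digits iteratively via d_i = x_i mod 13, x_{i+1} = (x_i − d_i)/13. The first 7 digits are (1, 0, 0, 6, 6, 0, 10).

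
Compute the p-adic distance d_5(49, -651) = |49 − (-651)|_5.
d_5(49, -651) = 1/25

Step 1 — x − y = 49 − (-651) = 700. Step 2 — v_5(700) = 2 (factor: 700 = (5^2 · 28); the sign does not affect v_p). Step 3 — |x − y|_5 = 5^{-2} = 1/25.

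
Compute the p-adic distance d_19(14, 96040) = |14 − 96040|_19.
d_19(14, 96040) = 1/6859

Step 1 — x − y = 14 − 96040 = -96026. Step 2 — v_19(-96026) = 3 (factor: -96026 = −(19^3 · 14); the sign does not affect v_p). Step 3 — |x − y|_19 = 19^{-3} = 1/6859.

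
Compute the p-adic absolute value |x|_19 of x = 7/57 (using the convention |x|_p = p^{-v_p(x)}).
|7/57|_19 = 19

Step 1 — compute v_19(x) by factoring powers of 19 out of the numerator and denominator: v_19(7/57) = -1. Step 2 — apply |x|_p = p^{-v_p(x)} = 19^{1} = 19.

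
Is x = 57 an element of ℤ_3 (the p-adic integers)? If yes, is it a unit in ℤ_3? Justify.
x ∈ ℤ_3 but not a unit; v_3(x) = 1 > 0

ℤ_3 = {x ∈ ℚ_3 : v_3(x) ≥ 0} and ℤ_3^× = {x ∈ ℤ_3 : v_3(x) = 0}. Here v_3(57) = v_3(num) − v_3(den) = 1; compare against these criteria.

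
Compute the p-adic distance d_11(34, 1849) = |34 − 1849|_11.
d_11(34, 1849) = 1/121

Step 1 — x − y = 34 − 1849 = -1815. Step 2 — v_11(-1815) = 2 (factor: -1815 = −(11^2 · 15); the sign does not affect v_p). Step 3 — |x − y|_11 = 11^{-2} = 1/121.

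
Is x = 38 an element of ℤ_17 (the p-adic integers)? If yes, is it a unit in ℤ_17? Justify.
x ∈ ℤ_17^× (unit); v_17(x) = 0

ℤ_17 = {x ∈ ℚ_17 : v_17(x) ≥ 0} and ℤ_17^× = {x ∈ ℤ_17 : v_17(x) = 0}. Here v_17(38) = v_17(num) − v_17(den) = 0; compare against these criteria.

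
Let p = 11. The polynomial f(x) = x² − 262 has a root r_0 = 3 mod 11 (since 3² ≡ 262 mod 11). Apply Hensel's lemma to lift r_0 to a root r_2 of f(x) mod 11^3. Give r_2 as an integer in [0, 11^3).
r_2 = 630 (mod 1331)

Hensel's recurrence: r_{i+1} = r_i − f(r_i)·(f′(r_i))^{-1} mod 11^{i+2}, with f′(x) = 2x. Iterate:
  r_0 = 3 (mod 11)
  r_1 = 25 (mod 121)
  r_2 = 630 (mod 1331)
Final: r_2 = 630, and one checks f(r_2) ≡ 0 mod 11^3.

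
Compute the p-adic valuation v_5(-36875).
v_5(-36875) = 4

v_5(n) is the largest exponent k such that 5^k divides n. Factor out: -36875 = -5^4 · 59. (Sign doesn't affect v_p.) So v_5(-36875) = 4.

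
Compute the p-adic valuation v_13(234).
v_13(234) = 1

v_13(n) is the largest exponent k such that 13^k divides n. Factor out: 234 = 13^1 · 18. (Sign doesn't affect v_p.) So v_13(234) = 1.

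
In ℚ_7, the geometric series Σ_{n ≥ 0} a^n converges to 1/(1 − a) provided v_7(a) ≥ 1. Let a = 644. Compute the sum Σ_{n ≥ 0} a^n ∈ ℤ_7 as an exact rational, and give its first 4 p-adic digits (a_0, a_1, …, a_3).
Σ a^n = 1/(1 − a) = -1/643;  first 4 digits = (1, 1, 0, 1)

v_7(a) = 1 ≥ 1, so the series converges in ℤ_7 to 1/(1 − a) = 1/(1 − 644) = -1/643. Expand this rational in ℤ_7: compute digits iteratively via d_i = x_i mod 7, x_{i+1} = (x_i − d_i)/7. The first 4 digits are (1, 1, 0, 1).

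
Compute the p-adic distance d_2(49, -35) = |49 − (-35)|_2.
d_2(49, -35) = 1/4

Step 1 — x − y = 49 − (-35) = 84. Step 2 — v_2(84) = 2 (factor: 84 = (2^2 · 21); the sign does not affect v_p). Step 3 — |x − y|_2 = 2^{-2} = 1/4.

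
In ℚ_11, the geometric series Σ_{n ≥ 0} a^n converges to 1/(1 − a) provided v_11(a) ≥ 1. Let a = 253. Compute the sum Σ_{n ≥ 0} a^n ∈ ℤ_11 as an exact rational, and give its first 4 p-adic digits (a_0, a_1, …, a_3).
Σ a^n = 1/(1 − a) = -1/252;  first 4 digits = (1, 1, 3, 5)

v_11(a) = 1 ≥ 1, so the series converges in ℤ_11 to 1/(1 − a) = 1/(1 − 253) = -1/252. Expand this rational in ℤ_11: compute digits iteratively via d_i = x_i mod 11, x_{i+1} = (x_i − d_i)/11. The first 4 digits are (1, 1, 3, 5).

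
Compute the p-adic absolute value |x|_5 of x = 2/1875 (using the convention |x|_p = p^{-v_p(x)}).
|2/1875|_5 = 625

Step 1 — compute v_5(x) by factoring powers of 5 out of the numerator and denominator: v_5(2/1875) = -4. Step 2 — apply |x|_p = p^{-v_p(x)} = 5^{4} = 625.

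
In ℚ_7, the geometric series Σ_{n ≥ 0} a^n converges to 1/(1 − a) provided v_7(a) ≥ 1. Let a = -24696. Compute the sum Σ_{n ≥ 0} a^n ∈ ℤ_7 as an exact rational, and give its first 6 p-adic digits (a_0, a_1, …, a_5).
Σ a^n = 1/(1 − a) = 1/24697;  first 6 digits = (1, 0, 0, 5, 3, 5)

v_7(a) = 3 ≥ 1, so the series converges in ℤ_7 to 1/(1 − a) = 1/(1 − (-24696)) = 1/24697. Expand this rational in ℤ_7: compute digits iteratively via d_i = x_i mod 7, x_{i+1} = (x_i − d_i)/7. The first 6 digits are (1, 0, 0, 5, 3, 5).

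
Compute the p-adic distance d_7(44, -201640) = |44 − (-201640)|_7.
d_7(44, -201640) = 1/16807

Step 1 — x − y = 44 − (-201640) = 201684. Step 2 — v_7(201684) = 5 (factor: 201684 = (7^5 · 12); the sign does not affect v_p). Step 3 — |x − y|_7 = 7^{-5} = 1/16807.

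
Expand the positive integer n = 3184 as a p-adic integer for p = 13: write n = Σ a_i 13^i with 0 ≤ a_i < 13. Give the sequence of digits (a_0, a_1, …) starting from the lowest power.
(a_0, a_1, …) = (12, 10, 5, 1)

Repeated division by 13 gives the digits low-to-high: 3184 = 12 + 10·13^1 + 5·13^2 + 1·13^3. Digit sequence: (12, 10, 5, 1).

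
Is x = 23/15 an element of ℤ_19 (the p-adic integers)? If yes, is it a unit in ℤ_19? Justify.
x ∈ ℤ_19^× (unit); v_19(x) = 0

ℤ_19 = {x ∈ ℚ_19 : v_19(x) ≥ 0} and ℤ_19^× = {x ∈ ℤ_19 : v_19(x) = 0}. Here v_19(23/15) = v_19(num) − v_19(den) = 0; compare against these criteria.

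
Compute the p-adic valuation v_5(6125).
v_5(6125) = 3

v_5(n) is the largest exponent k such that 5^k divides n. Factor out: 6125 = 5^3 · 49. (Sign doesn't affect v_p.) So v_5(6125) = 3.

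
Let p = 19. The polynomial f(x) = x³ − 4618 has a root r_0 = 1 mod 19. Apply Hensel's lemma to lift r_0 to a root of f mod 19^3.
r_2 = 6233 (mod 6859)

Hensel: r_{i+1} = r_i − f(r_i)/f′(r_i) mod 19^{i+2}, where f′(x) = 3x². Iterate:
  r_0 = 1 (mod 19)
  r_1 = 96 (mod 361)
  r_2 = 6233 (mod 6859)
Final: r = 6233 with f(r) ≡ 0 mod 19^3.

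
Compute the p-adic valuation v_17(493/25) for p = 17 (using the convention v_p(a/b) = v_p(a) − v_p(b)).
v_17(493/25) = 1

Factor powers of 17 from the numerator and denominator of the reduced fraction: 493 = 17^1 · 29 and 25 = 17^0 · 25. Apply v_p(a/b) = v_p(a) − v_p(b): v_17(493/25) = 1 − 0 = 1.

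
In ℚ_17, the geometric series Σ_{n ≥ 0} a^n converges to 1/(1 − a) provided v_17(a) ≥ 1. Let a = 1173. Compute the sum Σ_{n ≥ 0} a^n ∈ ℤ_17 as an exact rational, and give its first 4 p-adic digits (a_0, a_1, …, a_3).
Σ a^n = 1/(1 − a) = -1/1172;  first 4 digits = (1, 1, 5, 9)

v_17(a) = 1 ≥ 1, so the series converges in ℤ_17 to 1/(1 − a) = 1/(1 − 1173) = -1/1172. Expand this rational in ℤ_17: compute digits iteratively via d_i = x_i mod 17, x_{i+1} = (x_i − d_i)/17. The first 4 digits are (1, 1, 5, 9).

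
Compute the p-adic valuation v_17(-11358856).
v_17(-11358856) = 5

v_17(n) is the largest exponent k such that 17^k divides n. Factor out: -11358856 = -17^5 · 8. (Sign doesn't affect v_p.) So v_17(-11358856) = 5.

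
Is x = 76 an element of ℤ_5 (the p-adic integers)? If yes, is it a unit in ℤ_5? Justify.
x ∈ ℤ_5^× (unit); v_5(x) = 0

ℤ_5 = {x ∈ ℚ_5 : v_5(x) ≥ 0} and ℤ_5^× = {x ∈ ℤ_5 : v_5(x) = 0}. Here v_5(76) = v_5(num) − v_5(den) = 0; compare against these criteria.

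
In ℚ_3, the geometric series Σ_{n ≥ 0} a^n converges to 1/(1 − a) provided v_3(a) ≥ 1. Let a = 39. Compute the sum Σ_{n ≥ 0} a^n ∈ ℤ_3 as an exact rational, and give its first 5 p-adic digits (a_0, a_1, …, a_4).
Σ a^n = 1/(1 − a) = -1/38;  first 5 digits = (1, 1, 2, 1, 2)

v_3(a) = 1 ≥ 1, so the series converges in ℤ_3 to 1/(1 − a) = 1/(1 − 39) = -1/38. Expand this rational in ℤ_3: compute digits iteratively via d_i = x_i mod 3, x_{i+1} = (x_i − d_i)/3. The first 5 digits are (1, 1, 2, 1, 2).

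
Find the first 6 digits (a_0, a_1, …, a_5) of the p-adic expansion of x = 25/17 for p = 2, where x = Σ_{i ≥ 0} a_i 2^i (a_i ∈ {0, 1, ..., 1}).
(a_0, …, a_5) = (1, 0, 0, 1, 0, 0)

v_2(25/17) = 0 (numerator and denominator both coprime to 2), so x ∈ ℤ_2^×. Compute digits iteratively via a_i = x_i mod 2, x_{i+1} = (x_i − a_i)/2, with x_0 = x:
  x_0 = 25/17;  a_0 = 1;  x_1 = (x_0 − 1)/2 = 4/17
  x_1 = 4/17;  a_1 = 0;  x_2 = (x_1 − 0)/2 = 2/17
  x_2 = 2/17;  a_2 = 0;  x_3 = (x_2 − 0)/2 = 1/17
  x_3 = 1/17;  a_3 = 1;  x_4 = (x_3 − 1)/2 = -8/17
  x_4 = -8/17;  a_4 = 0;  x_5 = (x_4 − 0)/2 = -4/17
  x_5 = -4/17;  a_5 = 0;  x_6 = (x_5 − 0)/2 = -2/17
Digits: (1, 0, 0, 1, 0, 0).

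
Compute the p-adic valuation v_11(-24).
v_11(-24) = 0

v_11(n) is the largest exponent k such that 11^k divides n. Factor out: -24 = -11^0 · 24. (Sign doesn't affect v_p.) So v_11(-24) = 0.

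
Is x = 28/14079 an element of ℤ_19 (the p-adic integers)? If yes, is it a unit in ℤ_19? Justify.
x ∉ ℤ_19 (v_19(x) = -2 < 0)

ℤ_19 = {x ∈ ℚ_19 : v_19(x) ≥ 0} and ℤ_19^× = {x ∈ ℤ_19 : v_19(x) = 0}. Here v_19(28/14079) = v_19(num) − v_19(den) = -2; compare against these criteria.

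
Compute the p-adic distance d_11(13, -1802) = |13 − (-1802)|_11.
d_11(13, -1802) = 1/121

Step 1 — x − y = 13 − (-1802) = 1815. Step 2 — v_11(1815) = 2 (factor: 1815 = (11^2 · 15); the sign does not affect v_p). Step 3 — |x − y|_11 = 11^{-2} = 1/121.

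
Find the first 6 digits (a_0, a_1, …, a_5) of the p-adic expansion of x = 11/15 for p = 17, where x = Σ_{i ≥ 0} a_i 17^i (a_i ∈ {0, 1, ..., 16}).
(a_0, …, a_5) = (3, 1, 9, 4, 2, 1)

v_17(11/15) = 0 (numerator and denominator both coprime to 17), so x ∈ ℤ_17^×. Compute digits iteratively via a_i = x_i mod 17, x_{i+1} = (x_i − a_i)/17, with x_0 = x:
  x_0 = 11/15;  a_0 = 3;  x_1 = (x_0 − 3)/17 = -2/15
  x_1 = -2/15;  a_1 = 1;  x_2 = (x_1 − 1)/17 = -1/15
  x_2 = -1/15;  a_2 = 9;  x_3 = (x_2 − 9)/17 = -8/15
  x_3 = -8/15;  a_3 = 4;  x_4 = (x_3 − 4)/17 = -4/15
  x_4 = -4/15;  a_4 = 2;  x_5 = (x_4 − 2)/17 = -2/15
  x_5 = -2/15;  a_5 = 1;  x_6 = (x_5 − 1)/17 = -1/15
Digits: (3, 1, 9, 4, 2, 1).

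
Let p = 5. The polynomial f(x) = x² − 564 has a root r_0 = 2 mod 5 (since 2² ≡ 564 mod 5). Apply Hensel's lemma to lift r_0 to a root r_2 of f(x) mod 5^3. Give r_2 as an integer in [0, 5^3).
r_2 = 117 (mod 125)

Hensel's recurrence: r_{i+1} = r_i − f(r_i)·(f′(r_i))^{-1} mod 5^{i+2}, with f′(x) = 2x. Iterate:
  r_0 = 2 (mod 5)
  r_1 = 17 (mod 25)
  r_2 = 117 (mod 125)
Final: r_2 = 117, and one checks f(r_2) ≡ 0 mod 5^3.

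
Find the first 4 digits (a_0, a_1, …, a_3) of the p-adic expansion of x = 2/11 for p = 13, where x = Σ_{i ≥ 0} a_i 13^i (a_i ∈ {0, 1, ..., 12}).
(a_0, …, a_3) = (12, 5, 9, 4)

v_13(2/11) = 0 (numerator and denominator both coprime to 13), so x ∈ ℤ_13^×. Compute digits iteratively via a_i = x_i mod 13, x_{i+1} = (x_i − a_i)/13, with x_0 = x:
  x_0 = 2/11;  a_0 = 12;  x_1 = (x_0 − 12)/13 = -10/11
  x_1 = -10/11;  a_1 = 5;  x_2 = (x_1 − 5)/13 = -5/11
  x_2 = -5/11;  a_2 = 9;  x_3 = (x_2 − 9)/13 = -8/11
  x_3 = -8/11;  a_3 = 4;  x_4 = (x_3 − 4)/13 = -4/11
Digits: (12, 5, 9, 4).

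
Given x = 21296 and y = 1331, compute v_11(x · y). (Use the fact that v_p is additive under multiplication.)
v_11(28344976) = 6

v_p(x) = 3 (factor: 21296 = 11^3 · 16); v_p(y) = 3 (factor: 1331 = 11^3 · 1). Additivity: v_p(xy) = v_p(x) + v_p(y) = 3 + 3 = 6. (Direct check: xy = 28344976 = 11^6 · (16).)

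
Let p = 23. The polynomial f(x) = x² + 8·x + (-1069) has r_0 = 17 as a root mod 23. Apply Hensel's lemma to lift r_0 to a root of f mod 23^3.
r_2 = 1443 (mod 12167)

Hensel: r_{i+1} = r_i − f(r_i)·(f′(r_i))^{-1} mod 23^{i+2}, f′(x) = 2x + 8. Iterate:
  r_0 = 17 (mod 23)
  r_1 = 385 (mod 529)
  r_2 = 1443 (mod 12167)
Final: r = 1443 satisfies f(r) ≡ 0 mod 23^3.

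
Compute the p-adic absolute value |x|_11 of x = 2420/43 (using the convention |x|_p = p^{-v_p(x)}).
|2420/43|_11 = 1/121

Step 1 — compute v_11(x) by factoring powers of 11 out of the numerator and denominator: v_11(2420/43) = 2. Step 2 — apply |x|_p = p^{-v_p(x)} = 11^{-2} = 1/121.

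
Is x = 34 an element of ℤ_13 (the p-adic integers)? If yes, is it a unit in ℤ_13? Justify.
x ∈ ℤ_13^× (unit); v_13(x) = 0

ℤ_13 = {x ∈ ℚ_13 : v_13(x) ≥ 0} and ℤ_13^× = {x ∈ ℤ_13 : v_13(x) = 0}. Here v_13(34) = v_13(num) − v_13(den) = 0; compare against these criteria.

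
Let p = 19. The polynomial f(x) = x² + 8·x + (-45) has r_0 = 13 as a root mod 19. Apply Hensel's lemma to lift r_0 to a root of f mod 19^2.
r_1 = 70 (mod 361)

Hensel: r_{i+1} = r_i − f(r_i)·(f′(r_i))^{-1} mod 19^{i+2}, f′(x) = 2x + 8. Iterate:
  r_0 = 13 (mod 19)
  r_1 = 70 (mod 361)
Final: r = 70 satisfies f(r) ≡ 0 mod 19^2.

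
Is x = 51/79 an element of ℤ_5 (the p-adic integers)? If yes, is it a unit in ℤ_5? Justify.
x ∈ ℤ_5^× (unit); v_5(x) = 0

ℤ_5 = {x ∈ ℚ_5 : v_5(x) ≥ 0} and ℤ_5^× = {x ∈ ℤ_5 : v_5(x) = 0}. Here v_5(51/79) = v_5(num) − v_5(den) = 0; compare against these criteria.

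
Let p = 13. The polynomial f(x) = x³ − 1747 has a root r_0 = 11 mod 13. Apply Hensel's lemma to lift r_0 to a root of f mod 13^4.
r_3 = 5003 (mod 28561)

Hensel: r_{i+1} = r_i − f(r_i)/f′(r_i) mod 13^{i+2}, where f′(x) = 3x². Iterate:
  r_0 = 11 (mod 13)
  r_1 = 102 (mod 169)
  r_2 = 609 (mod 2197)
  r_3 = 5003 (mod 28561)
Final: r = 5003 with f(r) ≡ 0 mod 13^4.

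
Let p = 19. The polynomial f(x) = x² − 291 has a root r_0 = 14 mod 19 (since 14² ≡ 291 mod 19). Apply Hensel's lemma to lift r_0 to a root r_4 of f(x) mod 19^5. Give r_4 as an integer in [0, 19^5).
r_4 = 1618187 (mod 2476099)

Hensel's recurrence: r_{i+1} = r_i − f(r_i)·(f′(r_i))^{-1} mod 19^{i+2}, with f′(x) = 2x. Iterate:
  r_0 = 14 (mod 19)
  r_1 = 185 (mod 361)
  r_2 = 6322 (mod 6859)
  r_3 = 54335 (mod 130321)
  r_4 = 1618187 (mod 2476099)
Final: r_4 = 1618187, and one checks f(r_4) ≡ 0 mod 19^5.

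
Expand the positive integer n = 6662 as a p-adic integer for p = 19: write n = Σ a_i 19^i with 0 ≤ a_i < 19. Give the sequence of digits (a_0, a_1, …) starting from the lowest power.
(a_0, a_1, …) = (12, 8, 18)

Repeated division by 19 gives the digits low-to-high: 6662 = 12 + 8·19^1 + 18·19^2. Digit sequence: (12, 8, 18).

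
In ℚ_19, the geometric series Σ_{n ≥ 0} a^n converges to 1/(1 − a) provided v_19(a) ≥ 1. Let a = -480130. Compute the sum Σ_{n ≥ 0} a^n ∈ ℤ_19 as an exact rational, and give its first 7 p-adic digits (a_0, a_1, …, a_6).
Σ a^n = 1/(1 − a) = 1/480131;  first 7 digits = (1, 0, 0, 6, 15, 18, 16)

v_19(a) = 3 ≥ 1, so the series converges in ℤ_19 to 1/(1 − a) = 1/(1 − (-480130)) = 1/480131. Expand this rational in ℤ_19: compute digits iteratively via d_i = x_i mod 19, x_{i+1} = (x_i − d_i)/19. The first 7 digits are (1, 0, 0, 6, 15, 18, 16).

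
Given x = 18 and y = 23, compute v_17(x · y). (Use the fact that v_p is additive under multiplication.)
v_17(414) = 0

v_p(x) = 0 (factor: 18 = 17^0 · 18); v_p(y) = 0 (factor: 23 = 17^0 · 23). Additivity: v_p(xy) = v_p(x) + v_p(y) = 0 + 0 = 0. (Direct check: xy = 414 = 17^0 · (414).)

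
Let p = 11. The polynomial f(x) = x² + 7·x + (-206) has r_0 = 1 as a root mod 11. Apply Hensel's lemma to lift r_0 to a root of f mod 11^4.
r_3 = 6920 (mod 14641)

Hensel: r_{i+1} = r_i − f(r_i)·(f′(r_i))^{-1} mod 11^{i+2}, f′(x) = 2x + 7. Iterate:
  r_0 = 1 (mod 11)
  r_1 = 23 (mod 121)
  r_2 = 265 (mod 1331)
  r_3 = 6920 (mod 14641)
Final: r = 6920 satisfies f(r) ≡ 0 mod 11^4.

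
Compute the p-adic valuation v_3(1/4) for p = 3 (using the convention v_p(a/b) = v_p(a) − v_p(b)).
v_3(1/4) = 0

Factor powers of 3 from the numerator and denominator of the reduced fraction: 1 = 3^0 · 1 and 4 = 3^0 · 4. Apply v_p(a/b) = v_p(a) − v_p(b): v_3(1/4) = 0 − 0 = 0.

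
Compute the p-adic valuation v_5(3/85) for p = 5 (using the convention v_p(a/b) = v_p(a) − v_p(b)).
v_5(3/85) = -1

Factor powers of 5 from the numerator and denominator of the reduced fraction: 3 = 5^0 · 3 and 85 = 5^1 · 17. Apply v_p(a/b) = v_p(a) − v_p(b): v_5(3/85) = 0 − 1 = -1.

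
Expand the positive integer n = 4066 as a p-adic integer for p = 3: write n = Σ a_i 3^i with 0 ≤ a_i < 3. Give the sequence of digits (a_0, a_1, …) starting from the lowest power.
(a_0, a_1, …) = (1, 2, 1, 0, 2, 1, 2, 1)

Repeated division by 3 gives the digits low-to-high: 4066 = 1 + 2·3^1 + 1·3^2 + 2·3^4 + 1·3^5 + 2·3^6 + 1·3^7. Digit sequence: (1, 2, 1, 0, 2, 1, 2, 1).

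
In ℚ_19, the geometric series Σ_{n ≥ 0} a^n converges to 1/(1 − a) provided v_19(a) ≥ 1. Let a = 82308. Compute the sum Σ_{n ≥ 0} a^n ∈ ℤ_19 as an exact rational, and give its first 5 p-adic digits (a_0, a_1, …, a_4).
Σ a^n = 1/(1 − a) = -1/82307;  first 5 digits = (1, 0, 0, 12, 0)

v_19(a) = 3 ≥ 1, so the series converges in ℤ_19 to 1/(1 − a) = 1/(1 − 82308) = -1/82307. Expand this rational in ℤ_19: compute digits iteratively via d_i = x_i mod 19, x_{i+1} = (x_i − d_i)/19. The first 5 digits are (1, 0, 0, 12, 0).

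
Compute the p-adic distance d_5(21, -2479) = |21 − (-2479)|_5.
d_5(21, -2479) = 1/625

Step 1 — x − y = 21 − (-2479) = 2500. Step 2 — v_5(2500) = 4 (factor: 2500 = (5^4 · 4); the sign does not affect v_p). Step 3 — |x − y|_5 = 5^{-4} = 1/625.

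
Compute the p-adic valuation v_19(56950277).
v_19(56950277) = 5

v_19(n) is the largest exponent k such that 19^k divides n. Factor out: 56950277 = 19^5 · 23. (Sign doesn't affect v_p.) So v_19(56950277) = 5.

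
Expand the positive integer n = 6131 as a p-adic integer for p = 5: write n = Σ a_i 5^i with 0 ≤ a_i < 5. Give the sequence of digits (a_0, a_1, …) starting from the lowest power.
(a_0, a_1, …) = (1, 1, 0, 4, 4, 1)

Repeated division by 5 gives the digits low-to-high: 6131 = 1 + 1·5^1 + 4·5^3 + 4·5^4 + 1·5^5. Digit sequence: (1, 1, 0, 4, 4, 1).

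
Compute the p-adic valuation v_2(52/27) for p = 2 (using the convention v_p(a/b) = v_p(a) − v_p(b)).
v_2(52/27) = 2

Factor powers of 2 from the numerator and denominator of the reduced fraction: 52 = 2^2 · 13 and 27 = 2^0 · 27. Apply v_p(a/b) = v_p(a) − v_p(b): v_2(52/27) = 2 − 0 = 2.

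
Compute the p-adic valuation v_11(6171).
v_11(6171) = 2

v_11(n) is the largest exponent k such that 11^k divides n. Factor out: 6171 = 11^2 · 51. (Sign doesn't affect v_p.) So v_11(6171) = 2.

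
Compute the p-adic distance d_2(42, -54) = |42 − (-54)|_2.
d_2(42, -54) = 1/32

Step 1 — x − y = 42 − (-54) = 96. Step 2 — v_2(96) = 5 (factor: 96 = (2^5 · 3); the sign does not affect v_p). Step 3 — |x − y|_2 = 2^{-5} = 1/32.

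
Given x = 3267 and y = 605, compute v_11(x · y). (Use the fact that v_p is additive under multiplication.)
v_11(1976535) = 4

v_p(x) = 2 (factor: 3267 = 11^2 · 27); v_p(y) = 2 (factor: 605 = 11^2 · 5). Additivity: v_p(xy) = v_p(x) + v_p(y) = 2 + 2 = 4. (Direct check: xy = 1976535 = 11^4 · (135).)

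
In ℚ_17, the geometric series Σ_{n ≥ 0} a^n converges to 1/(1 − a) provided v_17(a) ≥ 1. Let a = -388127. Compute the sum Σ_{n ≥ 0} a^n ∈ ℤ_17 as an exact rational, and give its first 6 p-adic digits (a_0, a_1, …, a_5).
Σ a^n = 1/(1 − a) = 1/388128;  first 6 digits = (1, 0, 0, 6, 12, 16)

v_17(a) = 3 ≥ 1, so the series converges in ℤ_17 to 1/(1 − a) = 1/(1 − (-388127)) = 1/388128. Expand this rational in ℤ_17: compute digits iteratively via d_i = x_i mod 17, x_{i+1} = (x_i − d_i)/17. The first 6 digits are (1, 0, 0, 6, 12, 16).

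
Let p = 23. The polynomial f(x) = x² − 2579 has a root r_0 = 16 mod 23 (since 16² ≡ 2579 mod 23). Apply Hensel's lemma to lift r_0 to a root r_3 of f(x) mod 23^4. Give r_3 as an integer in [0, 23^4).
r_3 = 165087 (mod 279841)

Hensel's recurrence: r_{i+1} = r_i − f(r_i)·(f′(r_i))^{-1} mod 23^{i+2}, with f′(x) = 2x. Iterate:
  r_0 = 16 (mod 23)
  r_1 = 39 (mod 529)
  r_2 = 6916 (mod 12167)
  r_3 = 165087 (mod 279841)
Final: r_3 = 165087, and one checks f(r_3) ≡ 0 mod 23^4.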